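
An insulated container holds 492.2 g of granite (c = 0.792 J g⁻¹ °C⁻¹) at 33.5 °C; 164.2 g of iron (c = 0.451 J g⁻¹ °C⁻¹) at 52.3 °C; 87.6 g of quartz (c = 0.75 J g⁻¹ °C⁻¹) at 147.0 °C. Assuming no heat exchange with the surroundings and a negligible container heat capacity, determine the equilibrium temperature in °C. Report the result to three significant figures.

Σ mᵢcᵢ(T − Tᵢ) = 0  ⇒  T = Σ mᵢcᵢTᵢ / Σ mᵢcᵢ
Σ mᵢcᵢ = 492.2×0.792 + 164.2×0.451 + 87.6×0.75 = 529.5766
Σ mᵢcᵢTᵢ = 389.8224×33.5 + 74.0542×52.3 + 65.7×147.0 = 26590
T = 26590 / 529.5766 = 50.21 °C

T_f = 50.2 °C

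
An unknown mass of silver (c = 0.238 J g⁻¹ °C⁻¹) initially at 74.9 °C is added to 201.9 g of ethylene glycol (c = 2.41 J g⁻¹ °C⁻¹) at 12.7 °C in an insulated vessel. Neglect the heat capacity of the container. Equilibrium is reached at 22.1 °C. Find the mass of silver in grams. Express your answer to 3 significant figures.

m = 364 g

q_gained = (201.9 × 2.41) × (22.1 − 12.7) = 4574 J
q_lost = m × 0.238 × (74.9 − 22.1) = 12.5664 m
m = 4574 / 12.5664 = 364 g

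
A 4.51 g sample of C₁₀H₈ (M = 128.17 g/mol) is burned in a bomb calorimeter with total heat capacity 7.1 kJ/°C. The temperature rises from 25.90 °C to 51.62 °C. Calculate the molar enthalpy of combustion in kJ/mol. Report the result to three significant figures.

ΔH = -5190 kJ/mol

ΔT = 51.62 − 25.90 = 25.72 °C
q_cal = C_cal × ΔT = 7.1 × 25.72 = 182.612 kJ
n = 4.51 / 128.17 = 0.03519 mol
q_rxn = −q_cal = -182.612 kJ
ΔH = -182.612 / 0.03519 = -5189 kJ/mol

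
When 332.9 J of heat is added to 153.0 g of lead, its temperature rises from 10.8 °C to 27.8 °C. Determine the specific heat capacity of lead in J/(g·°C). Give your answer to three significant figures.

c = 0.128 J/(g·°C)

c = q / (m ΔT) = 332.9 / (153.0 × 17.0)
c = 332.9 / 2601 = 0.128 J/(g·°C)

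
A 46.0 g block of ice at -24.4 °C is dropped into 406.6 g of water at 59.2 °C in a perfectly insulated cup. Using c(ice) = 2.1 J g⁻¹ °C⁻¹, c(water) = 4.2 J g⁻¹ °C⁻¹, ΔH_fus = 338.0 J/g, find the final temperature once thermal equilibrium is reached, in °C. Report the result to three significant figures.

Heat to bring ice to 0 °C and melt it: q₁ = 46.0×2.1×24.4 + 46.0×338.0 = 17905 J
Heat the water can supply cooling to 0 °C: 406.6×4.2×59.2 = 101097 J > q₁, so all ice melts.
Energy balance: 406.6×4.2×(59.2 − T) = 17905 + 46.0×4.2×(T − 0)
1707.72(59.2 − T) = 17905 + 193.2 T
101097 − 17905 = 1900.92 T
T = 83192 / 1900.92 = 43.76 °C

T_f = 43.8 °C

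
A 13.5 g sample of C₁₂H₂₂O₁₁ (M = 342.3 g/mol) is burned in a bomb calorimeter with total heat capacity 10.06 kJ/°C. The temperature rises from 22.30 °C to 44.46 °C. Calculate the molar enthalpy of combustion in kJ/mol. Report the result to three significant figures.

ΔT = 44.46 − 22.30 = 22.16 °C
q_cal = C_cal × ΔT = 10.06 × 22.16 = 222.9296 kJ
n = 13.5 / 342.3 = 0.03944 mol
q_rxn = −q_cal = -222.9296 kJ
ΔH = -222.9296 / 0.03944 = -5652 kJ/mol

ΔH = -5650 kJ/mol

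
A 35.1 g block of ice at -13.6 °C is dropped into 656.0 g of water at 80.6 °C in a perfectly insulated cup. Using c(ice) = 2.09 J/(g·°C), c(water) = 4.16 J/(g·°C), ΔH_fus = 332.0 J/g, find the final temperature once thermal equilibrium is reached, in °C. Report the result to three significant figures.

Heat to bring ice to 0 °C and melt it: q₁ = 35.1×2.09×13.6 + 35.1×332.0 = 12651 J
Heat the water can supply cooling to 0 °C: 656.0×4.16×80.6 = 219954 J > q₁, so all ice melts.
Energy balance: 656.0×4.16×(80.6 − T) = 12651 + 35.1×4.16×(T − 0)
2728.96(80.6 − T) = 12651 + 146.016 T
219954 − 12651 = 2874.976 T
T = 207303 / 2874.976 = 72.11 °C

T_f = 72.1 °C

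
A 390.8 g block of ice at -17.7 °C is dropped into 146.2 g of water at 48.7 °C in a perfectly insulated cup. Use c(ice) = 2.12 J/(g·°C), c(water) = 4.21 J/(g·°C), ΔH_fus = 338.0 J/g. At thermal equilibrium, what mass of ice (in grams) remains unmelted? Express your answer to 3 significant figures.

Heat to warm all ice to 0 °C: 390.8×2.12×17.7 = 14664 J
Heat released by water cooling to 0 °C: 146.2×4.21×48.7 = 29975 J
29975 J < 14664 + 390.8×338.0 = 146754.4 J, so not all ice melts; final T = 0 °C.
Heat left for melting: 29975 − 14664 = 15311 J
Mass melted = 15311 / 338.0 = 45.30 g
Ice remaining = 390.8 − 45.30 = 345.50 g

m_ice remaining = 346 g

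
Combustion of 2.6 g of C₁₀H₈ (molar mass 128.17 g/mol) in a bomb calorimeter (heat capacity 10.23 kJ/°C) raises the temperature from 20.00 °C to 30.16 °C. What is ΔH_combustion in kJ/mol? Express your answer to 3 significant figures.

ΔT = 30.16 − 20.00 = 10.16 °C
q_cal = C_cal × ΔT = 10.23 × 10.16 = 103.9368 kJ
n = 2.6 / 128.17 = 0.02029 mol
q_rxn = −q_cal = -103.9368 kJ
ΔH = -103.9368 / 0.02029 = -5123 kJ/mol

ΔH = -5120 kJ/mol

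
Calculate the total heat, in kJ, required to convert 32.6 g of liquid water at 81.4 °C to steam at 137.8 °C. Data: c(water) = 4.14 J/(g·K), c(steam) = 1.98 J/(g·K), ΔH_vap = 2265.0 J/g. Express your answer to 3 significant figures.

q1 (heat water 81.4→100.0 °C): 32.6 × 4.14 × 18.6 = 2510 J
q2 (vaporize at 100 °C): 32.6 × 2265.0 = 73839 J
q3 (heat steam 100.0→137.8 °C): 32.6 × 1.98 × 37.8 = 2440 J
Total: 2510 + 73839 + 2440 = 78789 J = 78.8 kJ

q = 78.8 kJ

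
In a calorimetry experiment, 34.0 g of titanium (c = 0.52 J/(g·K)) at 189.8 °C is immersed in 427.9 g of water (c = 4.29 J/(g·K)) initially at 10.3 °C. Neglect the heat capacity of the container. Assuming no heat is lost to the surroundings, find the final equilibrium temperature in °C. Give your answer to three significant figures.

Heat lost by titanium = heat gained by water.
(34.0)(0.52)(189.8 − T) = (427.9)(4.29)(T − 10.3)
17.68 (189.8 − T) = 1835.691 (T − 10.3)
3355.7 − 17.68 T = 1835.691 T − 18908
22263.7 = 1853.371 T
T = 12.01 °C

T_f = 12.0 °C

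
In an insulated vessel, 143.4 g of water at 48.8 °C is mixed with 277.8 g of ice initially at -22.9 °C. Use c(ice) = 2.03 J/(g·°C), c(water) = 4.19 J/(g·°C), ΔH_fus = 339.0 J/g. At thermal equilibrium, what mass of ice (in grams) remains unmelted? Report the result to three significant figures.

m_ice remaining = 229 g

Heat to warm all ice to 0 °C: 277.8×2.03×22.9 = 12914 J
Heat released by water cooling to 0 °C: 143.4×4.19×48.8 = 29321 J
29321 J < 12914 + 277.8×339.0 = 107088.2 J, so not all ice melts; final T = 0 °C.
Heat left for melting: 29321 − 12914 = 16407 J
Mass melted = 16407 / 339.0 = 48.40 g
Ice remaining = 277.8 − 48.40 = 229.40 g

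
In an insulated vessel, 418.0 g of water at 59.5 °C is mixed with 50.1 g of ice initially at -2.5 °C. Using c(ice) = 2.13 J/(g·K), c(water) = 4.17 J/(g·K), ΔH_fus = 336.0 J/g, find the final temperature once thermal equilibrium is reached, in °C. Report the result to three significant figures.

T_f = 44.4 °C

Heat to bring ice to 0 °C and melt it: q₁ = 50.1×2.13×2.5 + 50.1×336.0 = 17100 J
Heat the water can supply cooling to 0 °C: 418.0×4.17×59.5 = 103712 J > q₁, so all ice melts.
Energy balance: 418.0×4.17×(59.5 − T) = 17100 + 50.1×4.17×(T − 0)
1743.06(59.5 − T) = 17100 + 208.917 T
103712 − 17100 = 1951.977 T
T = 86612 / 1951.977 = 44.37 °C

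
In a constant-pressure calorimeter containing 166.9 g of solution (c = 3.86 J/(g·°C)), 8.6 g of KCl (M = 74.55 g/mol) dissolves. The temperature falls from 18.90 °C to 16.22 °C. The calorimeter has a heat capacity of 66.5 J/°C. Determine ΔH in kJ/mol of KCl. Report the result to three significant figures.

ΔH = 16.5 kJ/mol

|ΔT| = |16.22 − 18.90| = 2.68 °C
|q_surr| = (166.9 × 3.86 + 66.5) × 2.68 = 710.734 × 2.68 = 1905 J
n(KCl) = 8.6 / 74.55 = 0.1154 mol
Temperature fell, so q_rxn = +|q_surr| = 1.905 kJ
ΔH = q_rxn / n = 16.51 kJ/mol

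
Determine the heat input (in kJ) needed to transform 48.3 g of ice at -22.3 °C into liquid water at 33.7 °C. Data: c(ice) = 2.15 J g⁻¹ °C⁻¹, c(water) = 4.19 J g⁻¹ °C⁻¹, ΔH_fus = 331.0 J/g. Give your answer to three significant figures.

q1 (heat ice -22.3→0.0 °C): 48.3 × 2.15 × 22.3 = 2316 J
q2 (melt at 0 °C): 48.3 × 331.0 = 15987 J
q3 (heat water 0.0→33.7 °C): 48.3 × 4.19 × 33.7 = 6820 J
Total: 2316 + 15987 + 6820 = 25123 J = 25.1 kJ

q = 25.1 kJ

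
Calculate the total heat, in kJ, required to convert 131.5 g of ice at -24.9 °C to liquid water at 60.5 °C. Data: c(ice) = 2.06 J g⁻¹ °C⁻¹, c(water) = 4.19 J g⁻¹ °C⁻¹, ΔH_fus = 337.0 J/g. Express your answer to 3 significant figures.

q = 84.4 kJ

q1 (heat ice -24.9→0.0 °C): 131.5 × 2.06 × 24.9 = 6745 J
q2 (melt at 0 °C): 131.5 × 337.0 = 44316 J
q3 (heat water 0.0→60.5 °C): 131.5 × 4.19 × 60.5 = 33335 J
Total: 6745 + 44316 + 33335 = 84396 J = 84.4 kJ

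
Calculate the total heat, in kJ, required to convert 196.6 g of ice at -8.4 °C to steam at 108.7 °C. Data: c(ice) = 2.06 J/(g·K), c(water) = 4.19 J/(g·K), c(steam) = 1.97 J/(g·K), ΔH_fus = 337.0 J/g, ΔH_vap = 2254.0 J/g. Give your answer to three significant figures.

q1 (heat ice -8.4→0.0 °C): 196.6 × 2.06 × 8.4 = 3402 J
q2 (melt at 0 °C): 196.6 × 337.0 = 66254 J
q3 (heat water 0.0→100.0 °C): 196.6 × 4.19 × 100.0 = 82375 J
q4 (vaporize at 100 °C): 196.6 × 2254.0 = 443136 J
q5 (heat steam 100.0→108.7 °C): 196.6 × 1.97 × 8.7 = 3370 J
Total: 3402 + 66254 + 82375 + 443136 + 3370 = 598537 J = 599 kJ

q = 599 kJ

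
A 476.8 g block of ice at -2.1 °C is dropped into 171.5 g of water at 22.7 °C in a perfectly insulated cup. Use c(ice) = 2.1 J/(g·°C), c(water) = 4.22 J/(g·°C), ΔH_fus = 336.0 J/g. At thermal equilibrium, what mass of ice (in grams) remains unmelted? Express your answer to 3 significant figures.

m_ice remaining = 434 g

Heat to warm all ice to 0 °C: 476.8×2.1×2.1 = 2102.7 J
Heat released by water cooling to 0 °C: 171.5×4.22×22.7 = 16429 J
16429 J < 2102.7 + 476.8×336.0 = 162307.5 J, so not all ice melts; final T = 0 °C.
Heat left for melting: 16429 − 2102.7 = 14326.3 J
Mass melted = 14326.3 / 336.0 = 42.64 g
Ice remaining = 476.8 − 42.64 = 434.16 g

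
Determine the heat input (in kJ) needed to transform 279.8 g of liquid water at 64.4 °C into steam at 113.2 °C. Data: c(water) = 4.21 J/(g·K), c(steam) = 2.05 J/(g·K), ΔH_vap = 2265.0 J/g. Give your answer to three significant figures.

q = 683 kJ

q1 (heat water 64.4→100.0 °C): 279.8 × 4.21 × 35.6 = 41935 J
q2 (vaporize at 100 °C): 279.8 × 2265.0 = 633747 J
q3 (heat steam 100.0→113.2 °C): 279.8 × 2.05 × 13.2 = 7571 J
Total: 41935 + 633747 + 7571 = 683253 J = 683 kJ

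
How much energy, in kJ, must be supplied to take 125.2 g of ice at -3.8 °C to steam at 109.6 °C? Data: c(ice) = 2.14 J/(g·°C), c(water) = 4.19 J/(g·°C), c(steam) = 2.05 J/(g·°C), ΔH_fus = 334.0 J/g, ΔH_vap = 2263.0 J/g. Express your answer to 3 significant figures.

q1 (heat ice -3.8→0.0 °C): 125.2 × 2.14 × 3.8 = 1018 J
q2 (melt at 0 °C): 125.2 × 334.0 = 41817 J
q3 (heat water 0.0→100.0 °C): 125.2 × 4.19 × 100.0 = 52459 J
q4 (vaporize at 100 °C): 125.2 × 2263.0 = 283328 J
q5 (heat steam 100.0→109.6 °C): 125.2 × 2.05 × 9.6 = 2464 J
Total: 1018 + 41817 + 52459 + 283328 + 2464 = 381086 J = 381 kJ

q = 381 kJ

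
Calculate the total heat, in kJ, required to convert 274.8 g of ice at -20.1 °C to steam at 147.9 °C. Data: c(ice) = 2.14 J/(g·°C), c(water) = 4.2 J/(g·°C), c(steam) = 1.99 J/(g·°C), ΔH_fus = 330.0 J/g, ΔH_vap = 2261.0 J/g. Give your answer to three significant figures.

q1 (heat ice -20.1→0.0 °C): 274.8 × 2.14 × 20.1 = 11820 J
q2 (melt at 0 °C): 274.8 × 330.0 = 90684 J
q3 (heat water 0.0→100.0 °C): 274.8 × 4.2 × 100.0 = 115416 J
q4 (vaporize at 100 °C): 274.8 × 2261.0 = 621323 J
q5 (heat steam 100.0→147.9 °C): 274.8 × 1.99 × 47.9 = 26194 J
Total: 11820 + 90684 + 115416 + 621323 + 26194 = 865437 J = 865 kJ

q = 865 kJ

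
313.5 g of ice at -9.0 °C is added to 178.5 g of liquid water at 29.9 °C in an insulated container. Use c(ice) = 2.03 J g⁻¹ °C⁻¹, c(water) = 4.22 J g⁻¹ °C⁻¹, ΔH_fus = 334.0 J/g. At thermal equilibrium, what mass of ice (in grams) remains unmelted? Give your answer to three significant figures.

Heat to warm all ice to 0 °C: 313.5×2.03×9.0 = 5727.6 J
Heat released by water cooling to 0 °C: 178.5×4.22×29.9 = 22523 J
22523 J < 5727.6 + 313.5×334.0 = 110436.6 J, so not all ice melts; final T = 0 °C.
Heat left for melting: 22523 − 5727.6 = 16795.4 J
Mass melted = 16795.4 / 334.0 = 50.29 g
Ice remaining = 313.5 − 50.29 = 263.21 g

m_ice remaining = 263 g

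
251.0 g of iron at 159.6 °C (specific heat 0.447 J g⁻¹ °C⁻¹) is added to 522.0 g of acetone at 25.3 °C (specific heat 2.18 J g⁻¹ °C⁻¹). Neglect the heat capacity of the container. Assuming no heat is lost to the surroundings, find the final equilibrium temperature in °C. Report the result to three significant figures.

T_f = 37.4 °C

Heat lost by iron = heat gained by acetone.
(251.0)(0.447)(159.6 − T) = (522.0)(2.18)(T − 25.3)
112.197 (159.6 − T) = 1137.96 (T − 25.3)
17907 − 112.197 T = 1137.96 T − 28790
46697 = 1250.157 T
T = 37.35 °C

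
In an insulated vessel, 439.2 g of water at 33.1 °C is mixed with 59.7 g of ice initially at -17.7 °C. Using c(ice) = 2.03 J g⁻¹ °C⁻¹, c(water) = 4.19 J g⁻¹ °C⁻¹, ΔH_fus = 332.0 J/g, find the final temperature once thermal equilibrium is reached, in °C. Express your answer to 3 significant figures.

T_f = 18.6 °C

Heat to bring ice to 0 °C and melt it: q₁ = 59.7×2.03×17.7 + 59.7×332.0 = 21965 J
Heat the water can supply cooling to 0 °C: 439.2×4.19×33.1 = 60912.2 J > q₁, so all ice melts.
Energy balance: 439.2×4.19×(33.1 − T) = 21965 + 59.7×4.19×(T − 0)
1840.248(33.1 − T) = 21965 + 250.143 T
60912.2 − 21965 = 2090.391 T
T = 38947.2 / 2090.391 = 18.63 °C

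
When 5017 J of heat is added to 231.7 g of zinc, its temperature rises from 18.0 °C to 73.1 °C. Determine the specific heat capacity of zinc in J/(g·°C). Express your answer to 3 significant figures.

c = 0.393 J/(g·°C)

c = q / (m ΔT) = 5017 / (231.7 × 55.1)
c = 5017 / 12766.67 = 0.393 J/(g·°C)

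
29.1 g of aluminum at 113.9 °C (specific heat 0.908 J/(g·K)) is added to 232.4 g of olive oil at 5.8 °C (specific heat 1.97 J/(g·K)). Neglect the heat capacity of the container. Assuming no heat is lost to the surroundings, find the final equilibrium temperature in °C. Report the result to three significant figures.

Heat lost by aluminum = heat gained by olive oil.
(29.1)(0.908)(113.9 − T) = (232.4)(1.97)(T − 5.8)
26.4228 (113.9 − T) = 457.828 (T − 5.8)
3009.6 − 26.4228 T = 457.828 T − 2655.4
5665.0 = 484.2508 T
T = 11.70 °C

T_f = 11.7 °C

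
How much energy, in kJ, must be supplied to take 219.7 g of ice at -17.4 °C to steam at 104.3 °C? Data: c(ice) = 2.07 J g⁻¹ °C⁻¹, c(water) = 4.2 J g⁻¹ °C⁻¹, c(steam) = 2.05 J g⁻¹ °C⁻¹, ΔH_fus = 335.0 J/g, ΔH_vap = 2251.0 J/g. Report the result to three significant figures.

q = 670 kJ

q1 (heat ice -17.4→0.0 °C): 219.7 × 2.07 × 17.4 = 7913 J
q2 (melt at 0 °C): 219.7 × 335.0 = 73600 J
q3 (heat water 0.0→100.0 °C): 219.7 × 4.2 × 100.0 = 92274 J
q4 (vaporize at 100 °C): 219.7 × 2251.0 = 494545 J
q5 (heat steam 100.0→104.3 °C): 219.7 × 2.05 × 4.3 = 1937 J
Total: 7913 + 73600 + 92274 + 494545 + 1937 = 670269 J = 670 kJ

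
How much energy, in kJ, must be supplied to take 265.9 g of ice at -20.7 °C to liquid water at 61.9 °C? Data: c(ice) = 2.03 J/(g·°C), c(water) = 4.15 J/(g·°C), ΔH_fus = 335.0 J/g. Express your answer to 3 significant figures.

q1 (heat ice -20.7→0.0 °C): 265.9 × 2.03 × 20.7 = 11173 J
q2 (melt at 0 °C): 265.9 × 335.0 = 89077 J
q3 (heat water 0.0→61.9 °C): 265.9 × 4.15 × 61.9 = 68306 J
Total: 11173 + 89077 + 68306 = 168556 J = 169 kJ

q = 169 kJ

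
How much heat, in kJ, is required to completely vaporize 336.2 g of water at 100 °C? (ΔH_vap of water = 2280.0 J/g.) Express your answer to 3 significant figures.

q = 767 kJ

q = m × ΔH_vap = 336.2 × 2280.0 = 766500 J = 767 kJ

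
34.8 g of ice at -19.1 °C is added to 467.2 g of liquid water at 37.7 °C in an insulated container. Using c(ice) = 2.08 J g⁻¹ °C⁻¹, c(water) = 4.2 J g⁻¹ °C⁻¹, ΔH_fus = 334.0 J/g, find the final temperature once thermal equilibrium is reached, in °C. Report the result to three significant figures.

Heat to bring ice to 0 °C and melt it: q₁ = 34.8×2.08×19.1 + 34.8×334.0 = 13006 J
Heat the water can supply cooling to 0 °C: 467.2×4.2×37.7 = 73976.4 J > q₁, so all ice melts.
Energy balance: 467.2×4.2×(37.7 − T) = 13006 + 34.8×4.2×(T − 0)
1962.24(37.7 − T) = 13006 + 146.16 T
73976.4 − 13006 = 2108.40 T
T = 60970.4 / 2108.40 = 28.92 °C

T_f = 28.9 °C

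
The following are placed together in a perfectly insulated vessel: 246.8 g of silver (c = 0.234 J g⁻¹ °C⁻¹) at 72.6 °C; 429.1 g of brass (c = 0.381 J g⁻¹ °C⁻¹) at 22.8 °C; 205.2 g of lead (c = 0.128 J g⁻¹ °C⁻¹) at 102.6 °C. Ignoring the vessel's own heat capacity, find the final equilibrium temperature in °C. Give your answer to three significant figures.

Σ mᵢcᵢ(T − Tᵢ) = 0  ⇒  T = Σ mᵢcᵢTᵢ / Σ mᵢcᵢ
Σ mᵢcᵢ = 246.8×0.234 + 429.1×0.381 + 205.2×0.128 = 247.5039
Σ mᵢcᵢTᵢ = 57.7512×72.6 + 163.4871×22.8 + 26.2656×102.6 = 10615
T = 10615 / 247.5039 = 42.89 °C

T_f = 42.9 °C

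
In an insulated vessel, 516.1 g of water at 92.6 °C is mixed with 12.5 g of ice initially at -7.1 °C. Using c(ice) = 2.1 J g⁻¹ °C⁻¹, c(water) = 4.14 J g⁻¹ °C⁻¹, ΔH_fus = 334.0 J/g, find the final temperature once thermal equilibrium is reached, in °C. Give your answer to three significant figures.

Heat to bring ice to 0 °C and melt it: q₁ = 12.5×2.1×7.1 + 12.5×334.0 = 4361.4 J
Heat the water can supply cooling to 0 °C: 516.1×4.14×92.6 = 197854 J > q₁, so all ice melts.
Energy balance: 516.1×4.14×(92.6 − T) = 4361.4 + 12.5×4.14×(T − 0)
2136.654(92.6 − T) = 4361.4 + 51.75 T
197854 − 4361.4 = 2188.404 T
T = 193492.6 / 2188.404 = 88.42 °C

T_f = 88.4 °C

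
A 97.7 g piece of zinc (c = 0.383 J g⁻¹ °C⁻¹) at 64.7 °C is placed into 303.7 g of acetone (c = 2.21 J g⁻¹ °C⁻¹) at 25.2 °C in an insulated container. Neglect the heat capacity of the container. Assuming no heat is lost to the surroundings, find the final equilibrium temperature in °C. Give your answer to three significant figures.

T_f = 27.3 °C

Heat lost by zinc = heat gained by acetone.
(97.7)(0.383)(64.7 − T) = (303.7)(2.21)(T − 25.2)
37.4191 (64.7 − T) = 671.177 (T − 25.2)
2421.0 − 37.4191 T = 671.177 T − 16914
19335.0 = 708.5961 T
T = 27.29 °C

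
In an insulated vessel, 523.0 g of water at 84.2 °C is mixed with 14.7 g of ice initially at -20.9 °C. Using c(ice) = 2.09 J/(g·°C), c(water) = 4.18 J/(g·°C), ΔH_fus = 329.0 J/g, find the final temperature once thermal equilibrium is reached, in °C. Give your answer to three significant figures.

T_f = 79.5 °C

Heat to bring ice to 0 °C and melt it: q₁ = 14.7×2.09×20.9 + 14.7×329.0 = 5478.4 J
Heat the water can supply cooling to 0 °C: 523.0×4.18×84.2 = 184073 J > q₁, so all ice melts.
Energy balance: 523.0×4.18×(84.2 − T) = 5478.4 + 14.7×4.18×(T − 0)
2186.14(84.2 − T) = 5478.4 + 61.446 T
184073 − 5478.4 = 2247.586 T
T = 178594.6 / 2247.586 = 79.46 °C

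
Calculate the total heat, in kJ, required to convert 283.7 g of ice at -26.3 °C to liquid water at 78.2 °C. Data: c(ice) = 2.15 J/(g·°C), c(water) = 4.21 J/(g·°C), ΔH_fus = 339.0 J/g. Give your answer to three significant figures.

q1 (heat ice -26.3→0.0 °C): 283.7 × 2.15 × 26.3 = 16042 J
q2 (melt at 0 °C): 283.7 × 339.0 = 96174 J
q3 (heat water 0.0→78.2 °C): 283.7 × 4.21 × 78.2 = 93400 J
Total: 16042 + 96174 + 93400 = 205616 J = 206 kJ

q = 206 kJ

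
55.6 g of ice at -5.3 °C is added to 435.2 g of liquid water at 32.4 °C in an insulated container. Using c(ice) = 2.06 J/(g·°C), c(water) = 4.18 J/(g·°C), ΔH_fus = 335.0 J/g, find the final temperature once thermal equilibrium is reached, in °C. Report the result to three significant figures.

T_f = 19.4 °C

Heat to bring ice to 0 °C and melt it: q₁ = 55.6×2.06×5.3 + 55.6×335.0 = 19233 J
Heat the water can supply cooling to 0 °C: 435.2×4.18×32.4 = 58940.0 J > q₁, so all ice melts.
Energy balance: 435.2×4.18×(32.4 − T) = 19233 + 55.6×4.18×(T − 0)
1819.136(32.4 − T) = 19233 + 232.408 T
58940.0 − 19233 = 2051.544 T
T = 39707.0 / 2051.544 = 19.35 °C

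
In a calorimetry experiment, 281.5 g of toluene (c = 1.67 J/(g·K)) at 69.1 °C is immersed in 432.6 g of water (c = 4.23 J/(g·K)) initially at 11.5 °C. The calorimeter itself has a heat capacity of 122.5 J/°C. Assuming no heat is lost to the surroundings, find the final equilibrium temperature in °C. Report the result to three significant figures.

T_f = 22.7 °C

Heat lost by toluene = heat gained by water + calorimeter.
(281.5)(1.67)(69.1 − T) = [(432.6)(4.23) + 122.5](T − 11.5)
470.105 (69.1 − T) = 1952.398 (T − 11.5)
32484 − 470.105 T = 1952.398 T − 22453
54937 = 2422.503 T
T = 22.68 °C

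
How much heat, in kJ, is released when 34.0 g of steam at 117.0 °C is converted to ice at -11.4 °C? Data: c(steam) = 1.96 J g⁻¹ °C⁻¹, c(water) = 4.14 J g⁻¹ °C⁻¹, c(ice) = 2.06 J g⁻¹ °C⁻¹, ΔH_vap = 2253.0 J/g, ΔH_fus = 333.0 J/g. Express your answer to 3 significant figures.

q1 (cool steam 117.0→100 °C): 34.0 × 1.96 × 17.0 = 1133 J
q2 (condense at 100 °C): 34.0 × 2253.0 = 76602 J
q3 (cool water 100→0 °C): 34.0 × 4.14 × 100.0 = 14076 J
q4 (freeze at 0 °C): 34.0 × 333.0 = 11322 J
q5 (cool ice 0→-11.4 °C): 34.0 × 2.06 × 11.4 = 798 J
Total: 1133 + 76602 + 14076 + 11322 + 798 = 103931 J = 104 kJ

q = 104 kJ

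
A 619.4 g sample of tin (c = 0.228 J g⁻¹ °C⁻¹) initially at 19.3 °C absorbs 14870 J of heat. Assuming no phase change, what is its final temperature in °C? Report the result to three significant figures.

ΔT = q / (m c) = 14870 / (619.4 × 0.228) = 105.3 °C
T_f = 19.3 + 105.3 = 124.6 °C

T_f = 125 °C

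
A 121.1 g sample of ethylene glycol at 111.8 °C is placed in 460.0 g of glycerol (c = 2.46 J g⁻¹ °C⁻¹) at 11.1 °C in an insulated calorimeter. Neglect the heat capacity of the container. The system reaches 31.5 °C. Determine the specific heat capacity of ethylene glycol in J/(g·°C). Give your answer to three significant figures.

c = 2.37 J/(g·°C)

q_gained = (460.0 × 2.46) × (31.5 − 11.1) = 23080 J
q_lost = 121.1 × c × (111.8 − 31.5) = 9724.33 c
Set equal: c = 23080 / 9724.33 = 2.37 J/(g·°C)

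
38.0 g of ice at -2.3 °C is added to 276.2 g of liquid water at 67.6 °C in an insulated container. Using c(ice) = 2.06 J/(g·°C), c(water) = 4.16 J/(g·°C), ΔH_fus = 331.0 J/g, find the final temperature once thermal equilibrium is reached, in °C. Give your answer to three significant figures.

Heat to bring ice to 0 °C and melt it: q₁ = 38.0×2.06×2.3 + 38.0×331.0 = 12758 J
Heat the water can supply cooling to 0 °C: 276.2×4.16×67.6 = 77671.9 J > q₁, so all ice melts.
Energy balance: 276.2×4.16×(67.6 − T) = 12758 + 38.0×4.16×(T − 0)
1148.992(67.6 − T) = 12758 + 158.08 T
77671.9 − 12758 = 1307.072 T
T = 64913.9 / 1307.072 = 49.66 °C

T_f = 49.7 °C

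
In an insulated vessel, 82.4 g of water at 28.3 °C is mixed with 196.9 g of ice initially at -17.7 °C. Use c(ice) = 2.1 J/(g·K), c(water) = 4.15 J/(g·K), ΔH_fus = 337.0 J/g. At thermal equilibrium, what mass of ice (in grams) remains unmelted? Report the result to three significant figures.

m_ice remaining = 190 g

Heat to warm all ice to 0 °C: 196.9×2.1×17.7 = 7318.8 J
Heat released by water cooling to 0 °C: 82.4×4.15×28.3 = 9677.5 J
9677.5 J < 7318.8 + 196.9×337.0 = 73674.1 J, so not all ice melts; final T = 0 °C.
Heat left for melting: 9677.5 − 7318.8 = 2358.7 J
Mass melted = 2358.7 / 337.0 = 6.999 g
Ice remaining = 196.9 − 6.999 = 189.901 g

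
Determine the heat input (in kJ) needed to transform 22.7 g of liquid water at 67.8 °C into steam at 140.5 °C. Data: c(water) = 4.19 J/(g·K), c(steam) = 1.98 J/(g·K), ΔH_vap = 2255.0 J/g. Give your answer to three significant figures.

q1 (heat water 67.8→100.0 °C): 22.7 × 4.19 × 32.2 = 3063 J
q2 (vaporize at 100 °C): 22.7 × 2255.0 = 51189 J
q3 (heat steam 100.0→140.5 °C): 22.7 × 1.98 × 40.5 = 1820 J
Total: 3063 + 51189 + 1820 = 56072 J = 56.1 kJ

q = 56.1 kJ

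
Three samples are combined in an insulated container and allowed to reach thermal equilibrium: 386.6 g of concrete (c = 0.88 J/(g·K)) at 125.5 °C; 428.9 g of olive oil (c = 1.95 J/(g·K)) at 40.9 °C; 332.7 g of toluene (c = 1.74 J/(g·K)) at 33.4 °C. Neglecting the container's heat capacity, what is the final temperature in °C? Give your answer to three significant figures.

Σ mᵢcᵢ(T − Tᵢ) = 0  ⇒  T = Σ mᵢcᵢTᵢ / Σ mᵢcᵢ
Σ mᵢcᵢ = 386.6×0.88 + 428.9×1.95 + 332.7×1.74 = 1755.461
Σ mᵢcᵢTᵢ = 340.208×125.5 + 836.355×40.9 + 578.898×33.4 = 96238
T = 96238 / 1755.461 = 54.82 °C

T_f = 54.8 °C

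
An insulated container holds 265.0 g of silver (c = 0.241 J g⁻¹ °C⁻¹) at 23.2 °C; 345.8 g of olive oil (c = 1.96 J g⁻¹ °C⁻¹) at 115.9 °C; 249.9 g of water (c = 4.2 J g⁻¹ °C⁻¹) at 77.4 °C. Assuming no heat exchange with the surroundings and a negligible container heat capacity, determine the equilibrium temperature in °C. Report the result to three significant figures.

T_f = 90.0 °C

Σ mᵢcᵢ(T − Tᵢ) = 0  ⇒  T = Σ mᵢcᵢTᵢ / Σ mᵢcᵢ
Σ mᵢcᵢ = 265.0×0.241 + 345.8×1.96 + 249.9×4.2 = 1791.213
Σ mᵢcᵢTᵢ = 63.865×23.2 + 677.768×115.9 + 1049.58×77.4 = 161270
T = 161270 / 1791.213 = 90.03 °C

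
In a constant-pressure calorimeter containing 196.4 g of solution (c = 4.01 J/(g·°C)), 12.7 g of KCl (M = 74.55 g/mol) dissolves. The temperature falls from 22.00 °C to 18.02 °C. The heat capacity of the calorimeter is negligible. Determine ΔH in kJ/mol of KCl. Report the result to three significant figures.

ΔH = 18.4 kJ/mol

|ΔT| = |18.02 − 22.00| = 3.98 °C
|q_surr| = (196.4 × 4.01) × 3.98 = 787.564 × 3.98 = 3135 J
n(KCl) = 12.7 / 74.55 = 0.1704 mol
Temperature fell, so q_rxn = +|q_surr| = 3.135 kJ
ΔH = q_rxn / n = 18.40 kJ/mol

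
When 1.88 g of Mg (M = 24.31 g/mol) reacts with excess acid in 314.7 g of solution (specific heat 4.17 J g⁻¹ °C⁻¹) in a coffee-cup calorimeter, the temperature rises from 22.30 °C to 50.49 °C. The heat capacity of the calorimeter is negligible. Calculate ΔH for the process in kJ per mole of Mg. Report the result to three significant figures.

ΔH = -478 kJ/mol

|ΔT| = |50.49 − 22.30| = 28.19 °C
|q_surr| = (314.7 × 4.17) × 28.19 = 1312.299 × 28.19 = 36990 J
n(Mg) = 1.88 / 24.31 = 0.07733 mol
Temperature rose, so q_rxn = −|q_surr| = -36.99 kJ
ΔH = q_rxn / n = -478.3 kJ/mol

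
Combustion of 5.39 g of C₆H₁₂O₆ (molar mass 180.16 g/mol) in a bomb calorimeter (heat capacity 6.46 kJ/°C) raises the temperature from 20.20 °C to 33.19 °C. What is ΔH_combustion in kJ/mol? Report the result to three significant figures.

ΔH = -2800 kJ/mol

ΔT = 33.19 − 20.20 = 12.99 °C
q_cal = C_cal × ΔT = 6.46 × 12.99 = 83.9154 kJ
n = 5.39 / 180.16 = 0.02992 mol
q_rxn = −q_cal = -83.9154 kJ
ΔH = -83.9154 / 0.02992 = -2804.7 kJ/mol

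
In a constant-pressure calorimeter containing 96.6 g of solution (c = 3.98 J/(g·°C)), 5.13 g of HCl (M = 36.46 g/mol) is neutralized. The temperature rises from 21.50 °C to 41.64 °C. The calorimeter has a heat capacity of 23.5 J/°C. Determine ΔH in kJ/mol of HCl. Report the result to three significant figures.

ΔH = -58.4 kJ/mol

|ΔT| = |41.64 − 21.50| = 20.14 °C
|q_surr| = (96.6 × 3.98 + 23.5) × 20.14 = 407.968 × 20.14 = 8216 J
n(HCl) = 5.13 / 36.46 = 0.1407 mol
Temperature rose, so q_rxn = −|q_surr| = -8.216 kJ
ΔH = q_rxn / n = -58.39 kJ/mol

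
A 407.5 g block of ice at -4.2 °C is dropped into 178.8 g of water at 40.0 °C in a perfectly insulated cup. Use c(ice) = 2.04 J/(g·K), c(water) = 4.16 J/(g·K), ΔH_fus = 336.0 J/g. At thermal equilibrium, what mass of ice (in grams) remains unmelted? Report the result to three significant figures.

m_ice remaining = 329 g

Heat to warm all ice to 0 °C: 407.5×2.04×4.2 = 3491.5 J
Heat released by water cooling to 0 °C: 178.8×4.16×40.0 = 29752 J
29752 J < 3491.5 + 407.5×336.0 = 140411.5 J, so not all ice melts; final T = 0 °C.
Heat left for melting: 29752 − 3491.5 = 26260.5 J
Mass melted = 26260.5 / 336.0 = 78.16 g
Ice remaining = 407.5 − 78.16 = 329.34 g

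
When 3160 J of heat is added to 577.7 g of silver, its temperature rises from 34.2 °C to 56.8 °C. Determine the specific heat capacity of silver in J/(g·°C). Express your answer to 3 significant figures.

c = 0.242 J/(g·°C)

c = q / (m ΔT) = 3160 / (577.7 × 22.6)
c = 3160 / 13056.02 = 0.242 J/(g·°C)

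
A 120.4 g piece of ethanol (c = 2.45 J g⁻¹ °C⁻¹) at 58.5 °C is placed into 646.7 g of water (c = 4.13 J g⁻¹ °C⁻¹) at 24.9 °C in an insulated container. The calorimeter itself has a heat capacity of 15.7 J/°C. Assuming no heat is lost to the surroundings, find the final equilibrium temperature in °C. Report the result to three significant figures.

Heat lost by ethanol = heat gained by water + calorimeter.
(120.4)(2.45)(58.5 − T) = [(646.7)(4.13) + 15.7](T − 24.9)
294.98 (58.5 − T) = 2686.571 (T − 24.9)
17256 − 294.98 T = 2686.571 T − 66896
84152 = 2981.551 T
T = 28.22 °C

T_f = 28.2 °C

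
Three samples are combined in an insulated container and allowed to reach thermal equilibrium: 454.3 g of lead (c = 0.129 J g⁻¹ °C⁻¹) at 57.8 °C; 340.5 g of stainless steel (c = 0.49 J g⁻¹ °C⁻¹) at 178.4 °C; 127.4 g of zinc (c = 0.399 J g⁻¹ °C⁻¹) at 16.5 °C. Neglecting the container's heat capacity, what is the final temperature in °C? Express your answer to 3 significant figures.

Σ mᵢcᵢ(T − Tᵢ) = 0  ⇒  T = Σ mᵢcᵢTᵢ / Σ mᵢcᵢ
Σ mᵢcᵢ = 454.3×0.129 + 340.5×0.49 + 127.4×0.399 = 276.2823
Σ mᵢcᵢTᵢ = 58.6047×57.8 + 166.845×178.4 + 50.8326×16.5 = 33991
T = 33991 / 276.2823 = 123.0 °C

T_f = 123 °C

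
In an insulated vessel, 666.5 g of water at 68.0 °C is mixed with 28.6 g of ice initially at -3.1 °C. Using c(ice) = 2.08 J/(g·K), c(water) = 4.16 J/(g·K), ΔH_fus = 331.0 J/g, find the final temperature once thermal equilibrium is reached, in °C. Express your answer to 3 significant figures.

T_f = 61.9 °C

Heat to bring ice to 0 °C and melt it: q₁ = 28.6×2.08×3.1 + 28.6×331.0 = 9651.0 J
Heat the water can supply cooling to 0 °C: 666.5×4.16×68.0 = 188540 J > q₁, so all ice melts.
Energy balance: 666.5×4.16×(68.0 − T) = 9651.0 + 28.6×4.16×(T − 0)
2772.64(68.0 − T) = 9651.0 + 118.976 T
188540 − 9651.0 = 2891.616 T
T = 178889.0 / 2891.616 = 61.86 °C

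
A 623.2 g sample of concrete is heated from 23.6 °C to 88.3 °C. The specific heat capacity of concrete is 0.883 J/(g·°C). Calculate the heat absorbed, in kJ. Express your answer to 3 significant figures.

q = 35.6 kJ

q = m c ΔT = 623.2 × 0.883 × (88.3 − 23.6)
q = 623.2 × 0.883 × 64.7 = 35600 J = 35.6 kJ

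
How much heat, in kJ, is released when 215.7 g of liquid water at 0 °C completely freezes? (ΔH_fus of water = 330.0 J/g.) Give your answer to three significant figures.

q = m × ΔH_fus = 215.7 × 330.0 = 71180 J = 71.2 kJ

q = 71.2 kJ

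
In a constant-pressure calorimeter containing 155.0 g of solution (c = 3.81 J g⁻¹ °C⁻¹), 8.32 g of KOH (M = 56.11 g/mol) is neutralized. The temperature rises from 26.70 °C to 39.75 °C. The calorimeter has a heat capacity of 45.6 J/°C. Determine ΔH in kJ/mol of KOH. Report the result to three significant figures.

|ΔT| = |39.75 − 26.70| = 13.05 °C
|q_surr| = (155.0 × 3.81 + 45.6) × 13.05 = 636.15 × 13.05 = 8302 J
n(KOH) = 8.32 / 56.11 = 0.1483 mol
Temperature rose, so q_rxn = −|q_surr| = -8.302 kJ
ΔH = q_rxn / n = -55.98 kJ/mol

ΔH = -56.0 kJ/mol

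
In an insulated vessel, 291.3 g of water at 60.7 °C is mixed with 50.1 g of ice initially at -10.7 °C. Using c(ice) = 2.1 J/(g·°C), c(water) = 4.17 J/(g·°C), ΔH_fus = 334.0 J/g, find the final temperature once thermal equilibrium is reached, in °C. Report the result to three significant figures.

T_f = 39.2 °C

Heat to bring ice to 0 °C and melt it: q₁ = 50.1×2.1×10.7 + 50.1×334.0 = 17859 J
Heat the water can supply cooling to 0 °C: 291.3×4.17×60.7 = 73733.6 J > q₁, so all ice melts.
Energy balance: 291.3×4.17×(60.7 − T) = 17859 + 50.1×4.17×(T − 0)
1214.721(60.7 − T) = 17859 + 208.917 T
73733.6 − 17859 = 1423.638 T
T = 55874.6 / 1423.638 = 39.248 °C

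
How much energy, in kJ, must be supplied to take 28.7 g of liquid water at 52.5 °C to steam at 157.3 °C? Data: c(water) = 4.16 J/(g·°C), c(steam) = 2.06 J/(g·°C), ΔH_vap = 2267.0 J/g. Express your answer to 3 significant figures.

q1 (heat water 52.5→100.0 °C): 28.7 × 4.16 × 47.5 = 5671 J
q2 (vaporize at 100 °C): 28.7 × 2267.0 = 65063 J
q3 (heat steam 100.0→157.3 °C): 28.7 × 2.06 × 57.3 = 3388 J
Total: 5671 + 65063 + 3388 = 74122 J = 74.1 kJ

q = 74.1 kJ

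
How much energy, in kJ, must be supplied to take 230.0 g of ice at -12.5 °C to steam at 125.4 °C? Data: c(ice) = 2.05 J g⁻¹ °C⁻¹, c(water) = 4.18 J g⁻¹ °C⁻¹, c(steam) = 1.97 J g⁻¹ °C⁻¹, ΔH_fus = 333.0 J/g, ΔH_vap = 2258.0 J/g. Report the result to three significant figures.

q1 (heat ice -12.5→0.0 °C): 230.0 × 2.05 × 12.5 = 5894 J
q2 (melt at 0 °C): 230.0 × 333.0 = 76590 J
q3 (heat water 0.0→100.0 °C): 230.0 × 4.18 × 100.0 = 96140 J
q4 (vaporize at 100 °C): 230.0 × 2258.0 = 519340 J
q5 (heat steam 100.0→125.4 °C): 230.0 × 1.97 × 25.4 = 11509 J
Total: 5894 + 76590 + 96140 + 519340 + 11509 = 709473 J = 709 kJ

q = 709 kJ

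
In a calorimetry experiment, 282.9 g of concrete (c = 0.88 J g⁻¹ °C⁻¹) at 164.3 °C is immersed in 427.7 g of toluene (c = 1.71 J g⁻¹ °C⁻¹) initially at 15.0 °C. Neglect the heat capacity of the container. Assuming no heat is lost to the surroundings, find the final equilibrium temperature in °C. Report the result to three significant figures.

Heat lost by concrete = heat gained by toluene.
(282.9)(0.88)(164.3 − T) = (427.7)(1.71)(T − 15.0)
248.952 (164.3 − T) = 731.367 (T − 15.0)
40903 − 248.952 T = 731.367 T − 10971
51874 = 980.319 T
T = 52.92 °C

T_f = 52.9 °C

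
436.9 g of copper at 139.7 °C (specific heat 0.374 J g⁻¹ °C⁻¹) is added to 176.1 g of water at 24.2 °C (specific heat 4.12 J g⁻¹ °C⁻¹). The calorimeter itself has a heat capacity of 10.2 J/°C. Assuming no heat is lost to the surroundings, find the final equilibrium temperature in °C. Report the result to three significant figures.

Heat lost by copper = heat gained by water + calorimeter.
(436.9)(0.374)(139.7 − T) = [(176.1)(4.12) + 10.2](T − 24.2)
163.4006 (139.7 − T) = 735.732 (T − 24.2)
22827 − 163.4006 T = 735.732 T − 17805
40632 = 899.1326 T
T = 45.19 °C

T_f = 45.2 °C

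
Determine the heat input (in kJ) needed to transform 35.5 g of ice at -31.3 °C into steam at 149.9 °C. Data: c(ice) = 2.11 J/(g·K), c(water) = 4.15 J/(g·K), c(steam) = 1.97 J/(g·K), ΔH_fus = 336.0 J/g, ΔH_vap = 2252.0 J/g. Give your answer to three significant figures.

q1 (heat ice -31.3→0.0 °C): 35.5 × 2.11 × 31.3 = 2345 J
q2 (melt at 0 °C): 35.5 × 336.0 = 11928 J
q3 (heat water 0.0→100.0 °C): 35.5 × 4.15 × 100.0 = 14733 J
q4 (vaporize at 100 °C): 35.5 × 2252.0 = 79946 J
q5 (heat steam 100.0→149.9 °C): 35.5 × 1.97 × 49.9 = 3490 J
Total: 2345 + 11928 + 14733 + 79946 + 3490 = 112442 J = 112 kJ

q = 112 kJ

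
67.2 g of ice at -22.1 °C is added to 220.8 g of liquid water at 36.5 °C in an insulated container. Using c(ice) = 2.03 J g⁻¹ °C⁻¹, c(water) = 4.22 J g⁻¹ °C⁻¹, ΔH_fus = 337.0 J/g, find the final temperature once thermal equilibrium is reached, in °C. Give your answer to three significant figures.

T_f = 6.87 °C

Heat to bring ice to 0 °C and melt it: q₁ = 67.2×2.03×22.1 + 67.2×337.0 = 25661 J
Heat the water can supply cooling to 0 °C: 220.8×4.22×36.5 = 34009.8 J > q₁, so all ice melts.
Energy balance: 220.8×4.22×(36.5 − T) = 25661 + 67.2×4.22×(T − 0)
931.776(36.5 − T) = 25661 + 283.584 T
34009.8 − 25661 = 1215.360 T
T = 8348.8 / 1215.360 = 6.869 °C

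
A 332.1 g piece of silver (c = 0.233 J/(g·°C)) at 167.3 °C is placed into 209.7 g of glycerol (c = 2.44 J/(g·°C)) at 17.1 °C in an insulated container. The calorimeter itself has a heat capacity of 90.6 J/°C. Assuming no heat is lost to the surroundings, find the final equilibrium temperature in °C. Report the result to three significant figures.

T_f = 34.2 °C

Heat lost by silver = heat gained by glycerol + calorimeter.
(332.1)(0.233)(167.3 − T) = [(209.7)(2.44) + 90.6](T − 17.1)
77.3793 (167.3 − T) = 602.268 (T − 17.1)
12946 − 77.3793 T = 602.268 T − 10299
23245 = 679.6473 T
T = 34.20 °C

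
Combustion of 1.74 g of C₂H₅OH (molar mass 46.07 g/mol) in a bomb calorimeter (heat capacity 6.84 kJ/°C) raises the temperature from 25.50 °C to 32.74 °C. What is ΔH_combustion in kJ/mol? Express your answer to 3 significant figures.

ΔT = 32.74 − 25.50 = 7.24 °C
q_cal = C_cal × ΔT = 6.84 × 7.24 = 49.5216 kJ
n = 1.74 / 46.07 = 0.03777 mol
q_rxn = −q_cal = -49.5216 kJ
ΔH = -49.5216 / 0.03777 = -1311 kJ/mol

ΔH = -1310 kJ/mol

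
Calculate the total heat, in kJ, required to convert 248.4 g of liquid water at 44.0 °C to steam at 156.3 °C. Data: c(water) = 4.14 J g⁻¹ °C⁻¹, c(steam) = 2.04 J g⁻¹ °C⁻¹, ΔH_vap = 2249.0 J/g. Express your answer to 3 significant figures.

q = 645 kJ

q1 (heat water 44.0→100.0 °C): 248.4 × 4.14 × 56.0 = 57589 J
q2 (vaporize at 100 °C): 248.4 × 2249.0 = 558652 J
q3 (heat steam 100.0→156.3 °C): 248.4 × 2.04 × 56.3 = 28529 J
Total: 57589 + 558652 + 28529 = 644770 J = 645 kJ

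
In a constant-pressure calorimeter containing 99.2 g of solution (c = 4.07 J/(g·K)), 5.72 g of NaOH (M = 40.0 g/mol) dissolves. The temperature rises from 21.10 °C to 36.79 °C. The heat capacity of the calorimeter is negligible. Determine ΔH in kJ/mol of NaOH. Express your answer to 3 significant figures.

|ΔT| = |36.79 − 21.10| = 15.69 °C
|q_surr| = (99.2 × 4.07) × 15.69 = 403.744 × 15.69 = 6335 J
n(NaOH) = 5.72 / 40.0 = 0.1430 mol
Temperature rose, so q_rxn = −|q_surr| = -6.335 kJ
ΔH = q_rxn / n = -44.30 kJ/mol

ΔH = -44.3 kJ/mol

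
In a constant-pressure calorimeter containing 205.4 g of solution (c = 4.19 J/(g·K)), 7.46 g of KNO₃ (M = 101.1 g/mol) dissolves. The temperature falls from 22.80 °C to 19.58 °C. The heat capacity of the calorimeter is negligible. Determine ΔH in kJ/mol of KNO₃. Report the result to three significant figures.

|ΔT| = |19.58 − 22.80| = 3.22 °C
|q_surr| = (205.4 × 4.19) × 3.22 = 860.626 × 3.22 = 2771 J
n(KNO₃) = 7.46 / 101.1 = 0.07379 mol
Temperature fell, so q_rxn = +|q_surr| = 2.771 kJ
ΔH = q_rxn / n = 37.55 kJ/mol

ΔH = 37.6 kJ/mol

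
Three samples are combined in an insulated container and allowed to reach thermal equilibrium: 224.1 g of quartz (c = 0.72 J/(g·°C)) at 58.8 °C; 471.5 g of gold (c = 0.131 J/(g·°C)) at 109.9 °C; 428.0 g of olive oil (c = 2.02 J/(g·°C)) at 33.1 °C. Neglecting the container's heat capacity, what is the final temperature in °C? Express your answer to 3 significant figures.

T_f = 41.3 °C

Σ mᵢcᵢ(T − Tᵢ) = 0  ⇒  T = Σ mᵢcᵢTᵢ / Σ mᵢcᵢ
Σ mᵢcᵢ = 224.1×0.72 + 471.5×0.131 + 428.0×2.02 = 1087.6785
Σ mᵢcᵢTᵢ = 161.352×58.8 + 61.7665×109.9 + 864.56×33.1 = 44893
T = 44893 / 1087.6785 = 41.27 °C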